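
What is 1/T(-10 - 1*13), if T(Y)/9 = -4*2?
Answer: -1/72 ≈ -0.013889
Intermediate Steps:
T(Y) = -72 (T(Y) = 9*(-4*2) = 9*(-8) = -72)
1/T(-10 - 1*13) = 1/(-72) = -1/72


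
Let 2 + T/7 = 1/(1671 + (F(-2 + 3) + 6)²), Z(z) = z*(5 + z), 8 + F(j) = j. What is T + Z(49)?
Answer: 4400711/1672 ≈ 2632.0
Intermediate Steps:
F(j) = -8 + j
T = -23401/1672 (T = -14 + 7/(1671 + ((-8 + (-2 + 3)) + 6)²) = -14 + 7/(1671 + ((-8 + 1) + 6)²) = -14 + 7/(1671 + (-7 + 6)²) = -14 + 7/(1671 + (-1)²) = -14 + 7/(1671 + 1) = -14 + 7/1672 = -23401/1672 ≈ -13.996)
T + Z(49) = -23401/1672 + 49*(5 + 49) = -23401/1672 + 49*54 = -23401/1672 + 2646 = 4400711/1672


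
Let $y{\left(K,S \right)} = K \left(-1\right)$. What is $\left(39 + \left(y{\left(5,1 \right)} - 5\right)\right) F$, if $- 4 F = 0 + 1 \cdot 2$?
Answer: $- \frac{29}{2} \approx -14.5$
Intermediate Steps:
$y{\left(K,S \right)} = - K$
$F = - \frac{1}{2}$ ($F = - \frac{0 + 1 \cdot 2}{4} = - \frac{0 + 2}{4} = \left(- \frac{1}{4}\right) 2 = - \frac{1}{2} \approx -0.5$)
$\left(39 + \left(y{\left(5,1 \right)} - 5\right)\right) F = \left(39 - 10\right) \left(- \frac{1}{2}\right) = 29 \left(- \frac{1}{2}\right) = - \frac{29}{2}$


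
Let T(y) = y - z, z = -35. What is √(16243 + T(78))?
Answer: 2*√4089 ≈ 127.89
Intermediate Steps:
T(y) = 35 + y (T(y) = y - 1*(-35) = y + 35 = 35 + y)
√(16243 + T(78)) = √(16243 + (35 + 78)) = √(16243 + 113) = √16356 = 2*√4089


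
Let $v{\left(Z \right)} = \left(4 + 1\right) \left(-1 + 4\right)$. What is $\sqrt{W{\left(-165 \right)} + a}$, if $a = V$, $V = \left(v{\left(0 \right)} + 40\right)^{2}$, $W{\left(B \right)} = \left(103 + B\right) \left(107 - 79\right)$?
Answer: $\sqrt{1289} \approx 35.903$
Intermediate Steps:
$v{\left(Z \right)} = 15$ ($v{\left(Z \right)} = 5 \cdot 3 = 15$)
$W{\left(B \right)} = 2884 + 28 B$ ($W{\left(B \right)} = \left(103 + B\right) 28 = 2884 + 28 B$)
$V = 3025$ ($V = \left(15 + 40\right)^{2} = 55^{2} = 3025$)
$a = 3025$
$\sqrt{W{\left(-165 \right)} + a} = \sqrt{\left(2884 + 28 \left(-165\right)\right) + 3025} = \sqrt{\left(2884 - 4620\right) + 3025} = \sqrt{-1736 + 3025} = \sqrt{1289}$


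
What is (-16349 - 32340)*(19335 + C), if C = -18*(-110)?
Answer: -1037806035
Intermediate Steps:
C = 1980
(-16349 - 32340)*(19335 + C) = (-16349 - 32340)*(19335 + 1980) = -48689*21315 = -1037806035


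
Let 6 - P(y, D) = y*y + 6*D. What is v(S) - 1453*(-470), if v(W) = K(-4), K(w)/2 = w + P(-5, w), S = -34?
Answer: 682912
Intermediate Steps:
P(y, D) = 6 - y² - 6*D (P(y, D) = 6 - (y*y + 6*D) = 6 - (y² + 6*D) = 6 + (-y² - 6*D) = 6 - y² - 6*D)
K(w) = -38 - 10*w (K(w) = 2*(w + (6 - 1*(-5)² - 6*w)) = 2*(w + (6 - 1*25 - 6*w)) = 2*(w + (6 - 25 - 6*w)) = 2*(w + (-19 - 6*w)) = 2*(-19 - 5*w) = -38 - 10*w)
v(W) = 2 (v(W) = -38 - 10*(-4) = -38 + 40 = 2)
v(S) - 1453*(-470) = 2 - 1453*(-470) = 2 + 682910 = 682912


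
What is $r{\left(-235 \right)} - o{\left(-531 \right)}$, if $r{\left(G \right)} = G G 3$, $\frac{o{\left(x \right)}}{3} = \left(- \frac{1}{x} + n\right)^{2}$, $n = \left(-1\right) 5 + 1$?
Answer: $\frac{15566789096}{93987} \approx 1.6563 \cdot 10^{5}$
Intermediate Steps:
$n = -4$ ($n = -5 + 1 = -4$)
$o{\left(x \right)} = 3 \left(-4 - \frac{1}{x}\right)^{2}$ ($o{\left(x \right)} = 3 \left(- \frac{1}{x} - 4\right)^{2} = 3 \left(-4 - \frac{1}{x}\right)^{2}$)
$r{\left(G \right)} = 3 G^{2}$ ($r{\left(G \right)} = G^{2} \cdot 3 = 3 G^{2}$)
$r{\left(-235 \right)} - o{\left(-531 \right)} = 3 \left(-235\right)^{2} - \frac{3 \left(1 + 4 \left(-531\right)\right)^{2}}{281961} = 3 \cdot 55225 - 3 \cdot \frac{1}{281961} \left(1 - 2124\right)^{2} = 165675 - 3 \cdot \frac{1}{281961} \left(-2123\right)^{2} = 165675 - 3 \cdot \frac{1}{281961} \cdot 4507129 = 165675 - \frac{4507129}{93987} = \frac{15566789096}{93987}$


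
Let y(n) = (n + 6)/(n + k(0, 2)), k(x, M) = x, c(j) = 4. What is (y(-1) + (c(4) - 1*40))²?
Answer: 1681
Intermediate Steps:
y(n) = (6 + n)/n (y(n) = (n + 6)/(n + 0) = (6 + n)/n)
(y(-1) + (c(4) - 1*40))² = ((6 - 1)/(-1) + (4 - 1*40))² = (-1*5 + (4 - 40))² = (-5 - 36)² = (-41)² = 1681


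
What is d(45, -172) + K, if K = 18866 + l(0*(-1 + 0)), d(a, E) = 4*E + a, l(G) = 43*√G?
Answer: 18223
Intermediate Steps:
d(a, E) = a + 4*E
K = 18866 (K = 18866 + 43*√(0*(-1 + 0)) = 18866 + 43*√(0*(-1)) = 18866 + 43*√0 = 18866 + 43*0 = 18866 + 0 = 18866)
d(45, -172) + K = (45 + 4*(-172)) + 18866 = (45 - 688) + 18866 = -643 + 18866 = 18223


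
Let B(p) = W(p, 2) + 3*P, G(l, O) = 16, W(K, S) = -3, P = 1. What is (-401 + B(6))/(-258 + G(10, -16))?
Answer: 401/242 ≈ 1.6570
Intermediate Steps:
B(p) = 0 (B(p) = -3 + 3*1 = -3 + 3 = 0)
(-401 + B(6))/(-258 + G(10, -16)) = (-401 + 0)/(-258 + 16) = -401/(-242) = -401*(-1/242) = 401/242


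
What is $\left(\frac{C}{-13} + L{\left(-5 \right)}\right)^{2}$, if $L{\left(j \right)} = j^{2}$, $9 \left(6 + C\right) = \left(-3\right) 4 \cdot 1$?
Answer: $\frac{994009}{1521} \approx 653.52$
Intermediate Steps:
$C = - \frac{22}{3}$ ($C = -6 + \frac{\left(-3\right) 4 \cdot 1}{9} = -6 + \frac{\left(-12\right) 1}{9} = -6 + \frac{1}{9} \left(-12\right) = -6 - \frac{4}{3} = - \frac{22}{3} \approx -7.3333$)
$\left(\frac{C}{-13} + L{\left(-5 \right)}\right)^{2} = \left(- \frac{22}{3 \left(-13\right)} + \left(-5\right)^{2}\right)^{2} = \left(\left(- \frac{22}{3}\right) \left(- \frac{1}{13}\right) + 25\right)^{2} = \left(\frac{22}{39} + 25\right)^{2} = \left(\frac{997}{39}\right)^{2} = \frac{994009}{1521}$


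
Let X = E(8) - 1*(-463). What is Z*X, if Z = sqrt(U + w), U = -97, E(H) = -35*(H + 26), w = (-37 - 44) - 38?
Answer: -4362*I*sqrt(6) ≈ -10685.0*I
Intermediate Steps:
w = -119 (w = -81 - 38 = -119)
E(H) = -910 - 35*H (E(H) = -35*(26 + H) = -910 - 35*H)
X = -727 (X = (-910 - 35*8) - 1*(-463) = (-910 - 280) + 463 = -1190 + 463 = -727)
Z = 6*I*sqrt(6) (Z = sqrt(-97 - 119) = sqrt(-216) = 6*I*sqrt(6) ≈ 14.697*I)
Z*X = (6*I*sqrt(6))*(-727) = -4362*I*sqrt(6)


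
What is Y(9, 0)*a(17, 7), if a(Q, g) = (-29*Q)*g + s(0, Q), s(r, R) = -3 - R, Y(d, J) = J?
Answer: 0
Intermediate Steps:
a(Q, g) = -3 - Q - 29*Q*g (a(Q, g) = (-29*Q)*g + (-3 - Q) = -29*Q*g + (-3 - Q) = -3 - Q - 29*Q*g)
Y(9, 0)*a(17, 7) = 0*(-3 - 1*17 - 29*17*7) = 0*(-3 - 17 - 3451) = 0*(-3471) = 0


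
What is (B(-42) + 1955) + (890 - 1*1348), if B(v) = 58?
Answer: 1555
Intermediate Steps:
(B(-42) + 1955) + (890 - 1*1348) = (58 + 1955) + (890 - 1*1348) = 2013 + (890 - 1348) = 2013 - 458 = 1555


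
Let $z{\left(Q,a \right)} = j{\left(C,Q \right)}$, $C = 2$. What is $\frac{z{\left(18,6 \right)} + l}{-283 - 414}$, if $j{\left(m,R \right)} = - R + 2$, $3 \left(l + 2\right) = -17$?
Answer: $\frac{71}{2091} \approx 0.033955$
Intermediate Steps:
$l = - \frac{23}{3}$ ($l = -2 + \frac{1}{3} \left(-17\right) = -2 - \frac{17}{3} = - \frac{23}{3} \approx -7.6667$)
$j{\left(m,R \right)} = 2 - R$
$z{\left(Q,a \right)} = 2 - Q$
$\frac{z{\left(18,6 \right)} + l}{-283 - 414} = \frac{\left(2 - 18\right) - \frac{23}{3}}{-283 - 414} = \frac{\left(2 - 18\right) - \frac{23}{3}}{-697} = \left(-16 - \frac{23}{3}\right) \left(- \frac{1}{697}\right) = \left(- \frac{71}{3}\right) \left(- \frac{1}{697}\right) = \frac{71}{2091}$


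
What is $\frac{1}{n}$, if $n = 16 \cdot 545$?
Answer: $\frac{1}{8720} \approx 0.00011468$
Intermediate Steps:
$n = 8720$
$\frac{1}{n} = \frac{1}{8720}$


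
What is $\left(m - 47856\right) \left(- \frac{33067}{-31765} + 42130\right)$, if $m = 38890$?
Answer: $- \frac{11999130707422}{31765} \approx -3.7775 \cdot 10^{8}$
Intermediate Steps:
$\left(m - 47856\right) \left(- \frac{33067}{-31765} + 42130\right) = \left(38890 - 47856\right) \left(- \frac{33067}{-31765} + 42130\right) = - 8966 \left(\left(-33067\right) \left(- \frac{1}{31765}\right) + 42130\right) = - 8966 \left(\frac{33067}{31765} + 42130\right) = \left(-8966\right) \frac{1338292517}{31765} = - \frac{11999130707422}{31765}$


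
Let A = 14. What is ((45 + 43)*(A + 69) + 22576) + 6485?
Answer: 36365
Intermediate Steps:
((45 + 43)*(A + 69) + 22576) + 6485 = ((45 + 43)*(14 + 69) + 22576) + 6485 = (88*83 + 22576) + 6485 = (7304 + 22576) + 6485 = 29880 + 6485 = 36365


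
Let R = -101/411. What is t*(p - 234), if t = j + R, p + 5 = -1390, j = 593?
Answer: -132286746/137 ≈ -9.6560e+5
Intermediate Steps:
R = -101/411 (R = -101*1/411 = -101/411 ≈ -0.24574)
p = -1395 (p = -5 - 1390 = -1395)
t = 243622/411 (t = 593 - 101/411 = 243622/411 ≈ 592.75)
t*(p - 234) = 243622*(-1395 - 234)/411 = (243622/411)*(-1629) = -132286746/137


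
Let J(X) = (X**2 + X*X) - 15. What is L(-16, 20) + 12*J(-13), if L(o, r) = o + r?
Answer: 3880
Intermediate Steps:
J(X) = -15 + 2*X**2 (J(X) = (X**2 + X**2) - 15 = 2*X**2 - 15 = -15 + 2*X**2)
L(-16, 20) + 12*J(-13) = (-16 + 20) + 12*(-15 + 2*(-13)**2) = 4 + 12*(-15 + 2*169) = 4 + 12*(-15 + 338) = 4 + 12*323 = 4 + 3876 = 3880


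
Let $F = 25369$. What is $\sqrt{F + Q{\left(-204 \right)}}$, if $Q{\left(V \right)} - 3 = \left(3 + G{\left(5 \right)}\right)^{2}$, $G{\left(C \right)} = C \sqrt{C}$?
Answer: $\sqrt{25506 + 30 \sqrt{5}} \approx 159.92$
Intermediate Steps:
$G{\left(C \right)} = C^{\frac{3}{2}}$
$Q{\left(V \right)} = 3 + \left(3 + 5 \sqrt{5}\right)^{2}$ ($Q{\left(V \right)} = 3 + \left(3 + 5^{\frac{3}{2}}\right)^{2} = 3 + \left(3 + 5 \sqrt{5}\right)^{2}$)
$\sqrt{F + Q{\left(-204 \right)}} = \sqrt{25369 + \left(137 + 30 \sqrt{5}\right)} = \sqrt{25506 + 30 \sqrt{5}}$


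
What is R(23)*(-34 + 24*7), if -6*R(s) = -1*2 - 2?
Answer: 268/3 ≈ 89.333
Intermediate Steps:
R(s) = ⅔ (R(s) = -(-1*2 - 2)/6 = -(-2 - 2)/6 = -⅙*(-4) = ⅔)
R(23)*(-34 + 24*7) = 2*(-34 + 24*7)/3 = 2*(-34 + 168)/3 = (⅔)*134 = 268/3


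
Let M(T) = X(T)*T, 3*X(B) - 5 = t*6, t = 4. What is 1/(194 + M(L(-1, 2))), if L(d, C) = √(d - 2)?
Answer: 582/113749 - 29*I*√3/113749 ≈ 0.0051165 - 0.00044158*I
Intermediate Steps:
X(B) = 29/3 (X(B) = 5/3 + (4*6)/3 = 5/3 + (⅓)*24 = 5/3 + 8 = 29/3)
L(d, C) = √(-2 + d)
M(T) = 29*T/3
1/(194 + M(L(-1, 2))) = 1/(194 + 29*√(-2 - 1)/3) = 1/(194 + 29*√(-3)/3) = 1/(194 + 29*(I*√3)/3) = 1/(194 + 29*I*√3/3)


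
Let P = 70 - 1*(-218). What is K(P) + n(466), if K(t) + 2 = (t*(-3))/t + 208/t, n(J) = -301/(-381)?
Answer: -7973/2286 ≈ -3.4878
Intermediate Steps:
n(J) = 301/381 (n(J) = -301*(-1/381) = 301/381)
P = 288 (P = 70 + 218 = 288)
K(t) = -5 + 208/t (K(t) = -2 + ((t*(-3))/t + 208/t) = -2 + ((-3*t)/t + 208/t) = -2 + (-3 + 208/t) = -5 + 208/t)
K(P) + n(466) = (-5 + 208/288) + 301/381 = (-5 + 208*(1/288)) + 301/381 = (-5 + 13/18) + 301/381 = -77/18 + 301/381 = -7973/2286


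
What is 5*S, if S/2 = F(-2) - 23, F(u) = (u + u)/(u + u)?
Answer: -220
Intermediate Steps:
F(u) = 1 (F(u) = (2*u)/((2*u)) = (2*u)*(1/(2*u)) = 1)
S = -44 (S = 2*(1 - 23) = 2*(-22) = -44)
5*S = 5*(-44) = -220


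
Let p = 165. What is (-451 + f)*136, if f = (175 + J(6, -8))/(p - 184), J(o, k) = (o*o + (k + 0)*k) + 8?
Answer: -1203872/19 ≈ -63362.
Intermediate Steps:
J(o, k) = 8 + k² + o² (J(o, k) = (o² + k*k) + 8 = (o² + k²) + 8 = (k² + o²) + 8 = 8 + k² + o²)
f = -283/19 (f = (175 + (8 + (-8)² + 6²))/(165 - 184) = (175 + (8 + 64 + 36))/(-19) = (175 + 108)*(-1/19) = 283*(-1/19) = -283/19 ≈ -14.895)
(-451 + f)*136 = (-451 - 283/19)*136 = -8852/19*136 = -1203872/19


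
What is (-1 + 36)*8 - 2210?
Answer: -1930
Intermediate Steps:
(-1 + 36)*8 - 2210 = 35*8 - 2210 = 280 - 2210 = -1930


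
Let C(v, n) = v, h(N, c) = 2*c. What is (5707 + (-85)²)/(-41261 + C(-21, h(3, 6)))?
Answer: -6466/20641 ≈ -0.31326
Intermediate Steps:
(5707 + (-85)²)/(-41261 + C(-21, h(3, 6))) = (5707 + (-85)²)/(-41261 - 21) = (5707 + 7225)/(-41282) = 12932*(-1/41282) = -6466/20641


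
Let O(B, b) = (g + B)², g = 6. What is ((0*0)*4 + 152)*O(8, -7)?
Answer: 29792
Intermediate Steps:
O(B, b) = (6 + B)²
((0*0)*4 + 152)*O(8, -7) = ((0*0)*4 + 152)*(6 + 8)² = (0*4 + 152)*14² = (0 + 152)*196 = 152*196 = 29792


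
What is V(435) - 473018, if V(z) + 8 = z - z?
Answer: -473026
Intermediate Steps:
V(z) = -8 (V(z) = -8 + (z - z) = -8 + 0 = -8)
V(435) - 473018 = -8 - 473018 = -473026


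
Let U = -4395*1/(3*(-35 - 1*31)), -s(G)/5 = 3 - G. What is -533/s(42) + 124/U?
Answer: 12539/4395 ≈ 2.8530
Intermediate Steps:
s(G) = -15 + 5*G (s(G) = -5*(3 - G) = -15 + 5*G)
U = 1465/66 (U = -4395*1/(3*(-35 - 31)) = -4395/(3*(-66)) = -4395/(-198) = -4395*(-1/198) = 1465/66 ≈ 22.197)
-533/s(42) + 124/U = -533/(-15 + 5*42) + 124/(1465/66) = -533/(-15 + 210) + 124*(66/1465) = -533/195 + 8184/1465 = -533*1/195 + 8184/1465 = -41/15 + 8184/1465 = 12539/4395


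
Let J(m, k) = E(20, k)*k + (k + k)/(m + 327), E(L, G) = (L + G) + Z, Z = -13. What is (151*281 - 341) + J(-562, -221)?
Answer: 21005682/235 ≈ 89386.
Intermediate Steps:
E(L, G) = -13 + G + L (E(L, G) = (L + G) - 13 = (G + L) - 13 = -13 + G + L)
J(m, k) = k*(7 + k) + 2*k/(327 + m) (J(m, k) = (-13 + k + 20)*k + (k + k)/(m + 327) = (7 + k)*k + (2*k)/(327 + m) = k*(7 + k) + 2*k/(327 + m))
(151*281 - 341) + J(-562, -221) = (151*281 - 341) - 221*(2291 + 327*(-221) - 562*(7 - 221))/(327 - 562) = (42431 - 341) - 221*(2291 - 72267 - 562*(-214))/(-235) = 42090 - 221*(-1/235)*(2291 - 72267 + 120268) = 42090 - 221*(-1/235)*50292 = 42090 + 11114532/235 = 21005682/235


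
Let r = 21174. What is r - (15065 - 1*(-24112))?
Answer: -18003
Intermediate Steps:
r - (15065 - 1*(-24112)) = 21174 - (15065 - 1*(-24112)) = 21174 - (15065 + 24112) = 21174 - 1*39177 = 21174 - 39177 = -18003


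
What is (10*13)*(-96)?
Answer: -12480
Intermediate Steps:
(10*13)*(-96) = 130*(-96) = -12480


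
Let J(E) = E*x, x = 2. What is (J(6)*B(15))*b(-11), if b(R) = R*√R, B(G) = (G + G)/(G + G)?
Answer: -132*I*√11 ≈ -437.79*I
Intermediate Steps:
B(G) = 1 (B(G) = (2*G)/((2*G)) = (2*G)*(1/(2*G)) = 1)
J(E) = 2*E (J(E) = E*2 = 2*E)
b(R) = R^(3/2)
(J(6)*B(15))*b(-11) = ((2*6)*1)*(-11)^(3/2) = (12*1)*(-11*I*√11) = 12*(-11*I*√11) = -132*I*√11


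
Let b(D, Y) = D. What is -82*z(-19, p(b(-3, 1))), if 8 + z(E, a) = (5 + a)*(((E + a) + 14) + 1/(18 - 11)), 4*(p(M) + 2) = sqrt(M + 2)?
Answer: 131487/56 + 1107*I/14 ≈ 2348.0 + 79.071*I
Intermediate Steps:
p(M) = -2 + sqrt(2 + M)/4 (p(M) = -2 + sqrt(M + 2)/4 = -2 + sqrt(2 + M)/4)
z(E, a) = -8 + (5 + a)*(99/7 + E + a) (z(E, a) = -8 + (5 + a)*(((E + a) + 14) + 1/(18 - 11)) = -8 + (5 + a)*((14 + E + a) + 1/7) = -8 + (5 + a)*(99/7 + E + a))
-82*z(-19, p(b(-3, 1))) = -82*(439/7 + (-2 + sqrt(2 - 3)/4)**2 + 5*(-19) + 134*(-2 + sqrt(2 - 3)/4)/7 - 19*(-2 + sqrt(2 - 3)/4)) = -82*(439/7 + (-2 + sqrt(-1)/4)**2 - 95 + 134*(-2 + sqrt(-1)/4)/7 - 19*(-2 + sqrt(-1)/4)) = -82*(439/7 + (-2 + I/4)**2 - 95 + 134*(-2 + I/4)/7 - 19*(-2 + I/4)) = -82*(439/7 + (-2 + I/4)**2 - 95 + (-268/7 + 67*I/14) + (38 - 19*I/4)) = -82*(-228/7 + (-2 + I/4)**2 + I/28) = 18696/7 - 82*(-2 + I/4)**2 - 41*I/14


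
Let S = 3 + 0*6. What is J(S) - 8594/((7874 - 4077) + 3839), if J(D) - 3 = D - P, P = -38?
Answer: 163695/3818 ≈ 42.875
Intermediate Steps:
S = 3 (S = 3 + 0 = 3)
J(D) = 41 + D (J(D) = 3 + (D - 1*(-38)) = 3 + (D + 38) = 3 + (38 + D) = 41 + D)
J(S) - 8594/((7874 - 4077) + 3839) = (41 + 3) - 8594/((7874 - 4077) + 3839) = 44 - 8594/(3797 + 3839) = 44 - 8594/7636 = 44 - 1*4297/3818 = 44 - 4297/3818 = 163695/3818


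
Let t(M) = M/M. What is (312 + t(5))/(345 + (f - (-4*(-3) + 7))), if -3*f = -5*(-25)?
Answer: 939/853 ≈ 1.1008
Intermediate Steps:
t(M) = 1
f = -125/3 (f = -(-5)*(-25)/3 = -⅓*125 = -125/3 ≈ -41.667)
(312 + t(5))/(345 + (f - (-4*(-3) + 7))) = (312 + 1)/(345 + (-125/3 - (-4*(-3) + 7))) = 313/(345 + (-125/3 - (12 + 7))) = 313/(345 + (-125/3 - 1*19)) = 313/(345 + (-125/3 - 19)) = 313/(345 - 182/3) = 313/(853/3) = 313*(3/853) = 939/853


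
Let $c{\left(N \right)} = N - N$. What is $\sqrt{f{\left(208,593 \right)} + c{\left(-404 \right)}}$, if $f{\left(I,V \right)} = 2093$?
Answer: $\sqrt{2093} \approx 45.749$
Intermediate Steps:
$c{\left(N \right)} = 0$
$\sqrt{f{\left(208,593 \right)} + c{\left(-404 \right)}} = \sqrt{2093 + 0} = \sqrt{2093}$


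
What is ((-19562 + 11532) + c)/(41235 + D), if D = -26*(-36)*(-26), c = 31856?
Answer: 7942/5633 ≈ 1.4099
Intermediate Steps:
D = -24336 (D = 936*(-26) = -24336)
((-19562 + 11532) + c)/(41235 + D) = ((-19562 + 11532) + 31856)/(41235 - 24336) = (-8030 + 31856)/16899 = 23826*(1/16899) = 7942/5633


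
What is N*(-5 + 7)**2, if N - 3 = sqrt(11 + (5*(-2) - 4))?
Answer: 12 + 4*I*sqrt(3) ≈ 12.0 + 6.9282*I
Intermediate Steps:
N = 3 + I*sqrt(3) (N = 3 + sqrt(11 + (5*(-2) - 4)) = 3 + sqrt(11 + (-10 - 4)) = 3 + sqrt(11 - 14) = 3 + sqrt(-3) = 3 + I*sqrt(3) ≈ 3.0 + 1.732*I)
N*(-5 + 7)**2 = (3 + I*sqrt(3))*(-5 + 7)**2 = (3 + I*sqrt(3))*2**2 = (3 + I*sqrt(3))*4 = 12 + 4*I*sqrt(3)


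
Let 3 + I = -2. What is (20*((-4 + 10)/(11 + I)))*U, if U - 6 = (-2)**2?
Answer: 200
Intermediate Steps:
I = -5 (I = -3 - 2 = -5)
U = 10 (U = 6 + (-2)**2 = 6 + 4 = 10)
(20*((-4 + 10)/(11 + I)))*U = (20*((-4 + 10)/(11 - 5)))*10 = (20*(6/6))*10 = (20*(6*(1/6)))*10 = (20*1)*10 = 20*10 = 200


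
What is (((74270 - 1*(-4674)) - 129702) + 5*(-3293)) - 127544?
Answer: -194767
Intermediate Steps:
(((74270 - 1*(-4674)) - 129702) + 5*(-3293)) - 127544 = (((74270 + 4674) - 129702) - 16465) - 127544 = ((78944 - 129702) - 16465) - 127544 = (-50758 - 16465) - 127544 = -67223 - 127544 = -194767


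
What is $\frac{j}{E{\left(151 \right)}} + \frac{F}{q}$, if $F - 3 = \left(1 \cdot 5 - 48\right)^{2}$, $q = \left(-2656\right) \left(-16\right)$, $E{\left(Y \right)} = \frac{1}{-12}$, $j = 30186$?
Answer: $- \frac{3848352305}{10624} \approx -3.6223 \cdot 10^{5}$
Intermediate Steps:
$E{\left(Y \right)} = - \frac{1}{12}$
$q = 42496$
$F = 1852$ ($F = 3 + \left(1 \cdot 5 - 48\right)^{2} = 3 + \left(5 - 48\right)^{2} = 3 + \left(-43\right)^{2} = 3 + 1849 = 1852$)
$\frac{j}{E{\left(151 \right)}} + \frac{F}{q} = \frac{30186}{- \frac{1}{12}} + \frac{1852}{42496} = 30186 \left(-12\right) + 1852 \cdot \frac{1}{42496} = -362232 + \frac{463}{10624} = - \frac{3848352305}{10624}$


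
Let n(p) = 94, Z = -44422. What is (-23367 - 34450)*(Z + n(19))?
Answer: 2562911976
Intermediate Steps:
(-23367 - 34450)*(Z + n(19)) = (-23367 - 34450)*(-44422 + 94) = -57817*(-44328) = 2562911976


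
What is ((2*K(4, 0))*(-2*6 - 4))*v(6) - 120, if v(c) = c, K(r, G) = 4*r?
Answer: -3192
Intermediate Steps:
((2*K(4, 0))*(-2*6 - 4))*v(6) - 120 = ((2*(4*4))*(-2*6 - 4))*6 - 120 = ((2*16)*(-12 - 4))*6 - 120 = (32*(-16))*6 - 120 = -512*6 - 120 = -3072 - 120 = -3192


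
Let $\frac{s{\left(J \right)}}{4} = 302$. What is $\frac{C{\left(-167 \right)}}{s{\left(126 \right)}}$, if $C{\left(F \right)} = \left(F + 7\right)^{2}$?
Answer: $\frac{3200}{151} \approx 21.192$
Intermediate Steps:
$C{\left(F \right)} = \left(7 + F\right)^{2}$
$s{\left(J \right)} = 1208$ ($s{\left(J \right)} = 4 \cdot 302 = 1208$)
$\frac{C{\left(-167 \right)}}{s{\left(126 \right)}} = \frac{\left(7 - 167\right)^{2}}{1208} = \left(-160\right)^{2} \cdot \frac{1}{1208} = 25600 \cdot \frac{1}{1208} = \frac{3200}{151}$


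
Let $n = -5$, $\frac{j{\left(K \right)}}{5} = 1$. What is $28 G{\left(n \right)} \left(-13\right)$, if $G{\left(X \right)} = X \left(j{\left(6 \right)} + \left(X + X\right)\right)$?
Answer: $-9100$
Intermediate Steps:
$j{\left(K \right)} = 5$ ($j{\left(K \right)} = 5 \cdot 1 = 5$)
$G{\left(X \right)} = X \left(5 + 2 X\right)$ ($G{\left(X \right)} = X \left(5 + \left(X + X\right)\right) = X \left(5 + 2 X\right)$)
$28 G{\left(n \right)} \left(-13\right) = 28 \left(- 5 \left(5 + 2 \left(-5\right)\right)\right) \left(-13\right) = 28 \left(- 5 \left(5 - 10\right)\right) \left(-13\right) = 28 \left(\left(-5\right) \left(-5\right)\right) \left(-13\right) = 28 \cdot 25 \left(-13\right) = 700 \left(-13\right) = -9100$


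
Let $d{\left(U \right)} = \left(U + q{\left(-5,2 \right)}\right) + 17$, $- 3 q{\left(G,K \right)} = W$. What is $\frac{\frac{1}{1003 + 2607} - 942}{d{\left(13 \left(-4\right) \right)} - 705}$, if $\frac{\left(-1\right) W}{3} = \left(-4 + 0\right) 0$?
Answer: $\frac{3400619}{2671400} \approx 1.273$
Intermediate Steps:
$W = 0$ ($W = - 3 \left(-4 + 0\right) 0 = - 3 \left(\left(-4\right) 0\right) = \left(-3\right) 0 = 0$)
$q{\left(G,K \right)} = 0$ ($q{\left(G,K \right)} = \left(- \frac{1}{3}\right) 0 = 0$)
$d{\left(U \right)} = 17 + U$ ($d{\left(U \right)} = \left(U + 0\right) + 17 = U + 17 = 17 + U$)
$\frac{\frac{1}{1003 + 2607} - 942}{d{\left(13 \left(-4\right) \right)} - 705} = \frac{\frac{1}{1003 + 2607} - 942}{\left(17 + 13 \left(-4\right)\right) - 705} = \frac{\frac{1}{3610} - 942}{\left(17 - 52\right) - 705} = \frac{\frac{1}{3610} - 942}{-35 - 705} = - \frac{3400619}{3610 \left(-740\right)} = \left(- \frac{3400619}{3610}\right) \left(- \frac{1}{740}\right) = \frac{3400619}{2671400}$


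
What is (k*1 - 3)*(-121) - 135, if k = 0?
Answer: 228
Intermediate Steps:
(k*1 - 3)*(-121) - 135 = (0*1 - 3)*(-121) - 135 = (0 - 3)*(-121) - 135 = -3*(-121) - 135 = 363 - 135 = 228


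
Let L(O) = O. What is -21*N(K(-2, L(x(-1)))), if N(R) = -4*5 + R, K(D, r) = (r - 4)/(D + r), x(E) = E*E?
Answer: 357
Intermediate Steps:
x(E) = E**2
K(D, r) = (-4 + r)/(D + r)
N(R) = -20 + R
-21*N(K(-2, L(x(-1)))) = -21*(-20 + (-4 + (-1)**2)/(-2 + (-1)**2)) = -21*(-20 + (-4 + 1)/(-2 + 1)) = -21*(-20 - 3/(-1)) = -21*(-20 - 1*(-3)) = -21*(-20 + 3) = -21*(-17) = 357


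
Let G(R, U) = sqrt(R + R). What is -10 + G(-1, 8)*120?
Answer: -10 + 120*I*sqrt(2) ≈ -10.0 + 169.71*I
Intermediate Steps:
G(R, U) = sqrt(2)*sqrt(R) (G(R, U) = sqrt(2*R) = sqrt(2)*sqrt(R))
-10 + G(-1, 8)*120 = -10 + (sqrt(2)*sqrt(-1))*120 = -10 + (sqrt(2)*I)*120 = -10 + (I*sqrt(2))*120 = -10 + 120*I*sqrt(2)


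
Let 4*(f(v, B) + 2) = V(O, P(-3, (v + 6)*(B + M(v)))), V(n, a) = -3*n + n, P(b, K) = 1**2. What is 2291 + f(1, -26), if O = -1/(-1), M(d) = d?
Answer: 4577/2 ≈ 2288.5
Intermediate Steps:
P(b, K) = 1
O = 1 (O = -1*(-1) = 1)
V(n, a) = -2*n
f(v, B) = -5/2 (f(v, B) = -2 + (-2*1)/4 = -2 + (1/4)*(-2) = -2 - 1/2 = -5/2)
2291 + f(1, -26) = 2291 - 5/2 = 4577/2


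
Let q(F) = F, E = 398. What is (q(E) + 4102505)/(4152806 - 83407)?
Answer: 4102903/4069399 ≈ 1.0082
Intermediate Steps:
(q(E) + 4102505)/(4152806 - 83407) = (398 + 4102505)/(4152806 - 83407) = 4102903/4069399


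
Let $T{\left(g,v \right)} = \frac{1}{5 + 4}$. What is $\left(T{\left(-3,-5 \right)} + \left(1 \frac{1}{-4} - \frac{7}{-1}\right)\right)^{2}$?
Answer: $\frac{61009}{1296} \approx 47.075$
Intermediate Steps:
$T{\left(g,v \right)} = \frac{1}{9}$
$\left(T{\left(-3,-5 \right)} + \left(1 \frac{1}{-4} - \frac{7}{-1}\right)\right)^{2} = \left(\frac{1}{9} + \left(1 \frac{1}{-4} - \frac{7}{-1}\right)\right)^{2} = \left(\frac{1}{9} + \left(1 \left(- \frac{1}{4}\right) - -7\right)\right)^{2} = \left(\frac{1}{9} + \left(- \frac{1}{4} + 7\right)\right)^{2} = \left(\frac{1}{9} + \frac{27}{4}\right)^{2} = \left(\frac{247}{36}\right)^{2} = \frac{61009}{1296}$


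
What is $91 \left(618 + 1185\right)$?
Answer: $164073$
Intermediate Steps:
$91 \left(618 + 1185\right) = 91 \cdot 1803 = 164073$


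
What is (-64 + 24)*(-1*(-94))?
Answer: -3760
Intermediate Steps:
(-64 + 24)*(-1*(-94)) = -40*94 = -3760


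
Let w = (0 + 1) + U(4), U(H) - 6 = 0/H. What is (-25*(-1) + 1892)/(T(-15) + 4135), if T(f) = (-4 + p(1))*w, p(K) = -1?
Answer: 1917/4100 ≈ 0.46756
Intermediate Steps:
U(H) = 6 (U(H) = 6 + 0/H = 6 + 0 = 6)
w = 7 (w = (0 + 1) + 6 = 1 + 6 = 7)
T(f) = -35 (T(f) = (-4 - 1)*7 = -5*7 = -35)
(-25*(-1) + 1892)/(T(-15) + 4135) = (-25*(-1) + 1892)/(-35 + 4135) = (25 + 1892)/4100 = 1917*(1/4100) = 1917/4100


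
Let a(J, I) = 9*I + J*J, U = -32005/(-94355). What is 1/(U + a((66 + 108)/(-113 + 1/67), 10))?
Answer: 270350191975/25064403958886 ≈ 0.010786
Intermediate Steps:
U = 6401/18871 (U = -32005*(-1/94355) = 6401/18871 ≈ 0.33920)
a(J, I) = J² + 9*I (a(J, I) = 9*I + J² = J² + 9*I)
1/(U + a((66 + 108)/(-113 + 1/67), 10)) = 1/(6401/18871 + (((66 + 108)/(-113 + 1/67))² + 9*10)) = 1/(6401/18871 + ((174/(-113 + 1/67))² + 90)) = 1/(6401/18871 + ((174/(-7570/67))² + 90)) = 1/(6401/18871 + ((174*(-67/7570))² + 90)) = 1/(6401/18871 + ((-5829/3785)² + 90)) = 1/(6401/18871 + (33977241/14326225 + 90)) = 1/(6401/18871 + 1323337491/14326225) = 1/(25064403958886/270350191975) = 270350191975/25064403958886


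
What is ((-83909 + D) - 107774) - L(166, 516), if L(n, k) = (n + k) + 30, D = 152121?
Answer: -40274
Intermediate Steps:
L(n, k) = 30 + k + n (L(n, k) = (k + n) + 30 = 30 + k + n)
((-83909 + D) - 107774) - L(166, 516) = ((-83909 + 152121) - 107774) - (30 + 516 + 166) = (68212 - 107774) - 1*712 = -39562 - 712 = -40274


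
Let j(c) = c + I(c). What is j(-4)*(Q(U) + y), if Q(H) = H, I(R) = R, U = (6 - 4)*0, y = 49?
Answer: -392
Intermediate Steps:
U = 0 (U = 2*0 = 0)
j(c) = 2*c (j(c) = c + c = 2*c)
j(-4)*(Q(U) + y) = (2*(-4))*(0 + 49) = -8*49 = -392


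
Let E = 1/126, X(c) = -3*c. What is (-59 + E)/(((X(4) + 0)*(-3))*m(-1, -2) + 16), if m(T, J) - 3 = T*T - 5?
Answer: 7433/2520 ≈ 2.9496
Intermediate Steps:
m(T, J) = -2 + T² (m(T, J) = 3 + (T*T - 5) = 3 + (T² - 5) = 3 + (-5 + T²) = -2 + T²)
E = 1/126 ≈ 0.0079365
(-59 + E)/(((X(4) + 0)*(-3))*m(-1, -2) + 16) = (-59 + 1/126)/(((-3*4 + 0)*(-3))*(-2 + (-1)²) + 16) = -7433/(126*(((-12 + 0)*(-3))*(-2 + 1) + 16)) = -7433/(126*(-12*(-3)*(-1) + 16)) = -7433/(126*(36*(-1) + 16)) = -7433/(126*(-36 + 16)) = -7433/126/(-20) = -7433/126*(-1/20) = 7433/2520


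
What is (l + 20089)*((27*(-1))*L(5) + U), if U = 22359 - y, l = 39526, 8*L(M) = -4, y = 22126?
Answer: 29390195/2 ≈ 1.4695e+7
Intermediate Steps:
L(M) = -1/2 (L(M) = (1/8)*(-4) = -1/2)
U = 233 (U = 22359 - 1*22126 = 22359 - 22126 = 233)
(l + 20089)*((27*(-1))*L(5) + U) = (39526 + 20089)*((27*(-1))*(-1/2) + 233) = 59615*(-27*(-1/2) + 233) = 59615*(27/2 + 233) = 59615*(493/2) = 29390195/2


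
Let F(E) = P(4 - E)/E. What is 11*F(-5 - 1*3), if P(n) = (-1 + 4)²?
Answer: -99/8 ≈ -12.375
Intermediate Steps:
P(n) = 9 (P(n) = 3² = 9)
F(E) = 9/E
11*F(-5 - 1*3) = 11*(9/(-5 - 1*3)) = 11*(9/(-5 - 3)) = 11*(9/(-8)) = 11*(9*(-⅛)) = 11*(-9/8) = -99/8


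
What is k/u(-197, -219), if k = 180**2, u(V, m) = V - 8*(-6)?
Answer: -32400/149 ≈ -217.45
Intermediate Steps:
u(V, m) = 48 + V (u(V, m) = V + 48 = 48 + V)
k = 32400
k/u(-197, -219) = 32400/(48 - 197) = 32400/(-149) = 32400*(-1/149) = -32400/149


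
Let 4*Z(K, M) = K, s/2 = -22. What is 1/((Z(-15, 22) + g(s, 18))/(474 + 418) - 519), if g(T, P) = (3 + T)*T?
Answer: -3568/1844591 ≈ -0.0019343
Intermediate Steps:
s = -44 (s = 2*(-22) = -44)
Z(K, M) = K/4
g(T, P) = T*(3 + T)
1/((Z(-15, 22) + g(s, 18))/(474 + 418) - 519) = 1/(((¼)*(-15) - 44*(3 - 44))/(474 + 418) - 519) = 1/((-15/4 - 44*(-41))/892 - 519) = 1/((-15/4 + 1804)*(1/892) - 519) = 1/((7201/4)*(1/892) - 519) = 1/(7201/3568 - 519) = 1/(-1844591/3568) = -3568/1844591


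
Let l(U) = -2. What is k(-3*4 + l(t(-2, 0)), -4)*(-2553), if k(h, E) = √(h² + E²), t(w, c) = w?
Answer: -5106*√53 ≈ -37172.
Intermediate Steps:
k(h, E) = √(E² + h²)
k(-3*4 + l(t(-2, 0)), -4)*(-2553) = √((-4)² + (-3*4 - 2)²)*(-2553) = √(16 + (-12 - 2)²)*(-2553) = √(16 + (-14)²)*(-2553) = √(16 + 196)*(-2553) = √212*(-2553) = (2*√53)*(-2553) = -5106*√53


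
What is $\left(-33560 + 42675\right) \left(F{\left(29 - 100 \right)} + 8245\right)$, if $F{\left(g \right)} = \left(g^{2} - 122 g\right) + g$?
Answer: $199408855$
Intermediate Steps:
$F{\left(g \right)} = g^{2} - 121 g$
$\left(-33560 + 42675\right) \left(F{\left(29 - 100 \right)} + 8245\right) = \left(-33560 + 42675\right) \left(\left(29 - 100\right) \left(-121 + \left(29 - 100\right)\right) + 8245\right) = 9115 \left(- 71 \left(-121 - 71\right) + 8245\right) = 9115 \left(\left(-71\right) \left(-192\right) + 8245\right) = 9115 \left(13632 + 8245\right) = 9115 \cdot 21877 = 199408855$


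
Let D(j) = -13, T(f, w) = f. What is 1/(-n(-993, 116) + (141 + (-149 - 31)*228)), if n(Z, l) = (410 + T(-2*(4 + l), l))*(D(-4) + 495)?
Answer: -1/122839 ≈ -8.1407e-6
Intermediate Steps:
n(Z, l) = 193764 - 964*l (n(Z, l) = (410 - 2*(4 + l))*(-13 + 495) = (410 + (-8 - 2*l))*482 = (402 - 2*l)*482 = 193764 - 964*l)
1/(-n(-993, 116) + (141 + (-149 - 31)*228)) = 1/(-(193764 - 964*116) + (141 + (-149 - 31)*228)) = 1/(-(193764 - 111824) + (141 - 180*228)) = 1/(-1*81940 + (141 - 41040)) = 1/(-81940 - 40899) = 1/(-122839) = -1/122839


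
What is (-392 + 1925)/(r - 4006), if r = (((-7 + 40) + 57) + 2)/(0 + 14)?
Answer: -3577/9332 ≈ -0.38330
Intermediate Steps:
r = 46/7 (r = ((33 + 57) + 2)/14 = (90 + 2)*(1/14) = 92*(1/14) = 46/7 ≈ 6.5714)
(-392 + 1925)/(r - 4006) = (-392 + 1925)/(46/7 - 4006) = 1533/(-27996/7) = 1533*(-7/27996) = -3577/9332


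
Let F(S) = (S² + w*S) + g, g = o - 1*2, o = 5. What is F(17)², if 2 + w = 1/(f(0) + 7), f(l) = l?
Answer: 3323329/49 ≈ 67823.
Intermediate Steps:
w = -13/7 (w = -2 + 1/(0 + 7) = -2 + 1/7 = -2 + ⅐ = -13/7 ≈ -1.8571)
g = 3 (g = 5 - 1*2 = 5 - 2 = 3)
F(S) = 3 + S² - 13*S/7 (F(S) = (S² - 13*S/7) + 3 = 3 + S² - 13*S/7)
F(17)² = (3 + 17² - 13/7*17)² = (3 + 289 - 221/7)² = (1823/7)² = 3323329/49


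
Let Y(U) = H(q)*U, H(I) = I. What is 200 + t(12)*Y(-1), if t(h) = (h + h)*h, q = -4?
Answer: 1352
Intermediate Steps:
t(h) = 2*h**2 (t(h) = (2*h)*h = 2*h**2)
Y(U) = -4*U
200 + t(12)*Y(-1) = 200 + (2*12**2)*(-4*(-1)) = 200 + (2*144)*4 = 200 + 288*4 = 200 + 1152 = 1352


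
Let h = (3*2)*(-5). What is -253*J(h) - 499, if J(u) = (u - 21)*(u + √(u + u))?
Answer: -387589 + 25806*I*√15 ≈ -3.8759e+5 + 99946.0*I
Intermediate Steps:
h = -30 (h = 6*(-5) = -30)
J(u) = (-21 + u)*(u + √2*√u) (J(u) = (-21 + u)*(u + √(2*u)) = (-21 + u)*(u + √2*√u))
-253*J(h) - 499 = -253*((-30)² - 21*(-30) + √2*(-30)^(3/2) - 21*√2*√(-30)) - 499 = -253*(900 + 630 + √2*(-30*I*√30) - 21*√2*I*√30) - 499 = -253*(900 + 630 - 60*I*√15 - 42*I*√15) - 499 = -253*(1530 - 102*I*√15) - 499 = (-387090 + 25806*I*√15) - 499 = -387589 + 25806*I*√15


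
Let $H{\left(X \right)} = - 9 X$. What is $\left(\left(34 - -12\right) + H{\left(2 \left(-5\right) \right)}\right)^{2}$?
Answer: $18496$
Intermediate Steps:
$\left(\left(34 - -12\right) + H{\left(2 \left(-5\right) \right)}\right)^{2} = \left(\left(34 - -12\right) - 9 \cdot 2 \left(-5\right)\right)^{2} = \left(\left(34 + 12\right) - -90\right)^{2} = \left(46 + 90\right)^{2} = 136^{2} = 18496$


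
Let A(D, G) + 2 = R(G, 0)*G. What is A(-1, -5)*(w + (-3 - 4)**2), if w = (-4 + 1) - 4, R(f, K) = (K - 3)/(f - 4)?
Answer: -154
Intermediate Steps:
R(f, K) = (-3 + K)/(-4 + f)
A(D, G) = -2 - 3*G/(-4 + G) (A(D, G) = -2 + ((-3 + 0)/(-4 + G))*G = -2 + (-3/(-4 + G))*G = -2 - 3*G/(-4 + G))
w = -7 (w = -3 - 4 = -7)
A(-1, -5)*(w + (-3 - 4)**2) = ((8 - 5*(-5))/(-4 - 5))*(-7 + (-3 - 4)**2) = ((8 + 25)/(-9))*(-7 + (-7)**2) = (-1/9*33)*(-7 + 49) = -11/3*42 = -154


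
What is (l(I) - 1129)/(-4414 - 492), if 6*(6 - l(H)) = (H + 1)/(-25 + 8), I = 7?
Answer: 57269/250206 ≈ 0.22889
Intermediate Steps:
l(H) = 613/102 + H/102 (l(H) = 6 - (H + 1)/(6*(-25 + 8)) = 6 - (1 + H)/(6*(-17)) = 6 - (1 + H)*(-1)/(6*17) = 6 - (-1/17 - H/17)/6 = 6 + (1/102 + H/102) = 613/102 + H/102)
(l(I) - 1129)/(-4414 - 492) = ((613/102 + (1/102)*7) - 1129)/(-4414 - 492) = ((613/102 + 7/102) - 1129)/(-4906) = (310/51 - 1129)*(-1/4906) = -57269/51*(-1/4906) = 57269/250206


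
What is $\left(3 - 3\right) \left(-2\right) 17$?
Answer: $0$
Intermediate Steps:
$\left(3 - 3\right) \left(-2\right) 17 = 0 \left(-2\right) 17 = 0 \cdot 17 = 0$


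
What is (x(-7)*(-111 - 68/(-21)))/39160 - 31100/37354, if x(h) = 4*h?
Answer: -414437449/548543490 ≈ -0.75552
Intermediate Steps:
(x(-7)*(-111 - 68/(-21)))/39160 - 31100/37354 = ((4*(-7))*(-111 - 68/(-21)))/39160 - 31100/37354 = -28*(-111 - 68*(-1/21))*(1/39160) - 31100*1/37354 = -28*(-111 + 68/21)*(1/39160) - 15550/18677 = -28*(-2263/21)*(1/39160) - 15550/18677 = (9052/3)*(1/39160) - 15550/18677 = 2263/29370 - 15550/18677 = -414437449/548543490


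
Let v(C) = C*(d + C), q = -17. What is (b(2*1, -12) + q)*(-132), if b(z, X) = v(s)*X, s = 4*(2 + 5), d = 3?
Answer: 1377156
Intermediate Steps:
s = 28 (s = 4*7 = 28)
v(C) = C*(3 + C)
b(z, X) = 868*X (b(z, X) = (28*(3 + 28))*X = (28*31)*X = 868*X)
(b(2*1, -12) + q)*(-132) = (868*(-12) - 17)*(-132) = (-10416 - 17)*(-132) = -10433*(-132) = 1377156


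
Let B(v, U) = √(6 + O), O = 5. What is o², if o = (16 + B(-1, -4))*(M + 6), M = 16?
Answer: 129228 + 15488*√11 ≈ 1.8060e+5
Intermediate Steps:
B(v, U) = √11 (B(v, U) = √(6 + 5) = √11)
o = 352 + 22*√11 (o = (16 + √11)*(16 + 6) = (16 + √11)*22 = 352 + 22*√11 ≈ 424.97)
o² = (352 + 22*√11)²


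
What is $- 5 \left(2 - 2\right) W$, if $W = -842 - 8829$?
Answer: $0$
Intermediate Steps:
$W = -9671$ ($W = -842 - 8829 = -9671$)
$- 5 \left(2 - 2\right) W = - 5 \left(2 - 2\right) \left(-9671\right) = \left(-5\right) 0 \left(-9671\right) = 0 \left(-9671\right) = 0$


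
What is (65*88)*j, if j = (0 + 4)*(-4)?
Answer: -91520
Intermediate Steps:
j = -16 (j = 4*(-4) = -16)
(65*88)*j = (65*88)*(-16) = 5720*(-16) = -91520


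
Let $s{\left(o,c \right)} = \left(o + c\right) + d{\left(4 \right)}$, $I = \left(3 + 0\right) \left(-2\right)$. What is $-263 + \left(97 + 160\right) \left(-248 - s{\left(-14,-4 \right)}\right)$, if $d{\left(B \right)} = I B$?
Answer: $-53205$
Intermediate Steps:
$I = -6$ ($I = 3 \left(-2\right) = -6$)
$d{\left(B \right)} = - 6 B$
$s{\left(o,c \right)} = -24 + c + o$ ($s{\left(o,c \right)} = \left(o + c\right) - 24 = \left(c + o\right) - 24 = -24 + c + o$)
$-263 + \left(97 + 160\right) \left(-248 - s{\left(-14,-4 \right)}\right) = -263 + \left(97 + 160\right) \left(-248 - \left(-24 - 4 - 14\right)\right) = -263 + 257 \left(-248 - -42\right) = -263 + 257 \left(-248 + 42\right) = -263 + 257 \left(-206\right) = -263 - 52942 = -53205$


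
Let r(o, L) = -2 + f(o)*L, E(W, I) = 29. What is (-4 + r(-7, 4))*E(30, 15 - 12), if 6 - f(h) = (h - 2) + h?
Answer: 2378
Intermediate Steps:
f(h) = 8 - 2*h (f(h) = 6 - ((h - 2) + h) = 6 - ((-2 + h) + h) = 6 - (-2 + 2*h) = 6 + (2 - 2*h) = 8 - 2*h)
r(o, L) = -2 + L*(8 - 2*o) (r(o, L) = -2 + (8 - 2*o)*L = -2 + L*(8 - 2*o))
(-4 + r(-7, 4))*E(30, 15 - 12) = (-4 + (-2 - 2*4*(-4 - 7)))*29 = (-4 + (-2 - 2*4*(-11)))*29 = (-4 + (-2 + 88))*29 = (-4 + 86)*29 = 82*29 = 2378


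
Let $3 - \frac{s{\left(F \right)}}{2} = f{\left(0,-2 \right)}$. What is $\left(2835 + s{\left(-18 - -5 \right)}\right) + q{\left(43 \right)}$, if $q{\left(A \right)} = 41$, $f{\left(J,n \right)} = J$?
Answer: $2882$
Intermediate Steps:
$s{\left(F \right)} = 6$ ($s{\left(F \right)} = 6 - 0 = 6 + 0 = 6$)
$\left(2835 + s{\left(-18 - -5 \right)}\right) + q{\left(43 \right)} = \left(2835 + 6\right) + 41 = 2841 + 41 = 2882$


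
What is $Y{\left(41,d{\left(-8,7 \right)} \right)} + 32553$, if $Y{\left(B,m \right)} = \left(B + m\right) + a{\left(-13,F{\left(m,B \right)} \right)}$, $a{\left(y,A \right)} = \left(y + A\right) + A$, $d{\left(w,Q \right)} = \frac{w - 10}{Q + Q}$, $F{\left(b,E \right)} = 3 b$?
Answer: $32572$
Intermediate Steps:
$d{\left(w,Q \right)} = \frac{-10 + w}{2 Q}$
$a{\left(y,A \right)} = y + 2 A$ ($a{\left(y,A \right)} = \left(A + y\right) + A = y + 2 A$)
$Y{\left(B,m \right)} = -13 + B + 7 m$ ($Y{\left(B,m \right)} = \left(B + m\right) + \left(-13 + 2 \cdot 3 m\right) = \left(B + m\right) + \left(-13 + 6 m\right) = -13 + B + 7 m$)
$Y{\left(41,d{\left(-8,7 \right)} \right)} + 32553 = \left(-13 + 41 + 7 \frac{-10 - 8}{2 \cdot 7}\right) + 32553 = \left(-13 + 41 + 7 \cdot \frac{1}{2} \cdot \frac{1}{7} \left(-18\right)\right) + 32553 = \left(-13 + 41 + 7 \left(- \frac{9}{7}\right)\right) + 32553 = \left(-13 + 41 - 9\right) + 32553 = 19 + 32553 = 32572$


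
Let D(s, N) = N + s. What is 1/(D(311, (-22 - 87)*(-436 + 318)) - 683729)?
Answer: -1/670556 ≈ -1.4913e-6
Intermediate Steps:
1/(D(311, (-22 - 87)*(-436 + 318)) - 683729) = 1/(((-22 - 87)*(-436 + 318) + 311) - 683729) = 1/((-109*(-118) + 311) - 683729) = 1/((12862 + 311) - 683729) = 1/(13173 - 683729) = 1/(-670556) = -1/670556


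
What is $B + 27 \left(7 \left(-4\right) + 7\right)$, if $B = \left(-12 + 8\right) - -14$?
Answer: $-557$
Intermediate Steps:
$B = 10$ ($B = -4 + 14 = 10$)
$B + 27 \left(7 \left(-4\right) + 7\right) = 10 + 27 \left(7 \left(-4\right) + 7\right) = 10 + 27 \left(-28 + 7\right) = 10 + 27 \left(-21\right) = 10 - 567 = -557$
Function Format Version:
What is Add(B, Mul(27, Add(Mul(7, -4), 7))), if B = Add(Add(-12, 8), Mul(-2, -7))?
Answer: -557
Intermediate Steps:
B = 10 (B = Add(-4, 14) = 10)
Add(B, Mul(27, Add(Mul(7, -4), 7))) = Add(10, Mul(27, Add(Mul(7, -4), 7))) = Add(10, Mul(27, Add(-28, 7))) = Add(10, Mul(27, -21)) = Add(10, -567) = -557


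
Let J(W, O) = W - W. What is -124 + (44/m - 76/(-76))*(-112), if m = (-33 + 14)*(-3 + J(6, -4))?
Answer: -18380/57 ≈ -322.46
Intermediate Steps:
J(W, O) = 0
m = 57 (m = (-33 + 14)*(-3 + 0) = -19*(-3) = 57)
-124 + (44/m - 76/(-76))*(-112) = -124 + (44/57 - 76/(-76))*(-112) = -124 + (44*(1/57) - 76*(-1/76))*(-112) = -124 + (44/57 + 1)*(-112) = -124 + (101/57)*(-112) = -124 - 11312/57 = -18380/57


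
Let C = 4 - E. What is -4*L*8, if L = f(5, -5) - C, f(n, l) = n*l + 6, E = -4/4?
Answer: 768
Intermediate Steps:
E = -1 (E = -4*1/4 = -1)
f(n, l) = 6 + l*n (f(n, l) = l*n + 6 = 6 + l*n)
C = 5 (C = 4 - 1*(-1) = 4 + 1 = 5)
L = -24 (L = (6 - 5*5) - 1*5 = (6 - 25) - 5 = -19 - 5 = -24)
-4*L*8 = -4*(-24)*8 = 96*8 = 768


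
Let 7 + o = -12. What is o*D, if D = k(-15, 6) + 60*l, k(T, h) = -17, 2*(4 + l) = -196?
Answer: 116603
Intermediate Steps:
l = -102 (l = -4 + (1/2)*(-196) = -4 - 98 = -102)
o = -19 (o = -7 - 12 = -19)
D = -6137 (D = -17 + 60*(-102) = -17 - 6120 = -6137)
o*D = -19*(-6137) = 116603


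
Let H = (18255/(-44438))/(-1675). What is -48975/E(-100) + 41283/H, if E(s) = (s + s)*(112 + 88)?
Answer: 327770068832103/1947200 ≈ 1.6833e+8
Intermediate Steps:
E(s) = 400*s (E(s) = (2*s)*200 = 400*s)
H = 3651/14886730 (H = (18255*(-1/44438))*(-1/1675) = -18255/44438*(-1/1675) = 3651/14886730 ≈ 0.00024525)
-48975/E(-100) + 41283/H = -48975/(400*(-100)) + 41283/(3651/14886730) = -48975/(-40000) + 41283*(14886730/3651) = -48975*(-1/40000) + 204856291530/1217 = 1959/1600 + 204856291530/1217 = 327770068832103/1947200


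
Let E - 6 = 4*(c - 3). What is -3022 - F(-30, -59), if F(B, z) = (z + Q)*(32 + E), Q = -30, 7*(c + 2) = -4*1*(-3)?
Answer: -5668/7 ≈ -809.71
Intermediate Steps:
c = -2/7 (c = -2 + (-4*1*(-3))/7 = -2 + (-4*(-3))/7 = -2 + (1/7)*12 = -2 + 12/7 = -2/7 ≈ -0.28571)
E = -50/7 (E = 6 + 4*(-2/7 - 3) = 6 + 4*(-23/7) = 6 - 92/7 = -50/7 ≈ -7.1429)
F(B, z) = -5220/7 + 174*z/7 (F(B, z) = (z - 30)*(32 - 50/7) = (-30 + z)*(174/7) = -5220/7 + 174*z/7)
-3022 - F(-30, -59) = -3022 - (-5220/7 + (174/7)*(-59)) = -3022 - (-5220/7 - 10266/7) = -3022 - 1*(-15486/7) = -3022 + 15486/7 = -5668/7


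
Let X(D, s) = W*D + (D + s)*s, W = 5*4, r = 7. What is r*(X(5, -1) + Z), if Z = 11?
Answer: 749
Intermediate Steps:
W = 20
X(D, s) = 20*D + s*(D + s) (X(D, s) = 20*D + (D + s)*s = 20*D + s*(D + s))
r*(X(5, -1) + Z) = 7*(((-1)² + 20*5 + 5*(-1)) + 11) = 7*((1 + 100 - 5) + 11) = 7*(96 + 11) = 7*107 = 749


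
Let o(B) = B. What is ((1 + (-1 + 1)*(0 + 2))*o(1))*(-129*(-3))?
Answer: 387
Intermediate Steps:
((1 + (-1 + 1)*(0 + 2))*o(1))*(-129*(-3)) = ((1 + (-1 + 1)*(0 + 2))*1)*(-129*(-3)) = ((1 + 0*2)*1)*387 = ((1 + 0)*1)*387 = (1*1)*387 = 1*387 = 387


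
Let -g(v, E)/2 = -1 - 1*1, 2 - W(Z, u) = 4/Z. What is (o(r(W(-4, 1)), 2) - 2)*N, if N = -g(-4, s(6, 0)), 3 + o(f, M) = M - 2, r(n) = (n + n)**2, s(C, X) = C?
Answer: 20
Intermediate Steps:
W(Z, u) = 2 - 4/Z
g(v, E) = 4 (g(v, E) = -2*(-1 - 1*1) = -2*(-1 - 1) = -2*(-2) = 4)
r(n) = 4*n**2 (r(n) = (2*n)**2 = 4*n**2)
o(f, M) = -5 + M (o(f, M) = -3 + (M - 2) = -3 + (-2 + M) = -5 + M)
N = -4 (N = -1*4 = -4)
(o(r(W(-4, 1)), 2) - 2)*N = ((-5 + 2) - 2)*(-4) = (-3 - 2)*(-4) = -5*(-4) = 20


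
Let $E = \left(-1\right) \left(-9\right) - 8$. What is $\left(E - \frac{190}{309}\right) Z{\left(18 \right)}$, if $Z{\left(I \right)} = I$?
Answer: $\frac{714}{103} \approx 6.932$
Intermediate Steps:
$E = 1$ ($E = 9 - 8 = 1$)
$\left(E - \frac{190}{309}\right) Z{\left(18 \right)} = \left(1 - \frac{190}{309}\right) 18 = \frac{119}{309} \cdot 18 = \frac{714}{103}$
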